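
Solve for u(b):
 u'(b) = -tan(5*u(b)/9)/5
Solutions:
 u(b) = -9*asin(C1*exp(-b/9))/5 + 9*pi/5
 u(b) = 9*asin(C1*exp(-b/9))/5


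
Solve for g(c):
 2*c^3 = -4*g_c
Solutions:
 g(c) = C1 - c^4/8


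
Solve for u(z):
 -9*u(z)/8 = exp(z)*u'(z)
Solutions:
 u(z) = C1*exp(9*exp(-z)/8)


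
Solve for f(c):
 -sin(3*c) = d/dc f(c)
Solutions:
 f(c) = C1 + cos(3*c)/3


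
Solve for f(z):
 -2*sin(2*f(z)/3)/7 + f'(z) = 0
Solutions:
 -2*z/7 + 3*log(cos(2*f(z)/3) - 1)/4 - 3*log(cos(2*f(z)/3) + 1)/4 = C1


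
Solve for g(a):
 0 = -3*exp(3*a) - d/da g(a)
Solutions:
 g(a) = C1 - exp(3*a)


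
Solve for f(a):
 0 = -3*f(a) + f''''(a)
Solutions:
 f(a) = C1*exp(-3^(1/4)*a) + C2*exp(3^(1/4)*a) + C3*sin(3^(1/4)*a) + C4*cos(3^(1/4)*a)


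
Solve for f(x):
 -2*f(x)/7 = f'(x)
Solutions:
 f(x) = C1*exp(-2*x/7)


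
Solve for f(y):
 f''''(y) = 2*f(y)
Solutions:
 f(y) = C1*exp(-2^(1/4)*y) + C2*exp(2^(1/4)*y) + C3*sin(2^(1/4)*y) + C4*cos(2^(1/4)*y)


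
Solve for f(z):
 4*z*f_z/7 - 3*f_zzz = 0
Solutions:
 f(z) = C1 + Integral(C2*airyai(42^(2/3)*z/21) + C3*airybi(42^(2/3)*z/21), z)


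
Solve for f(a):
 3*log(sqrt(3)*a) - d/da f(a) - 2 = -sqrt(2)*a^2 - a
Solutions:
 f(a) = C1 + sqrt(2)*a^3/3 + a^2/2 + 3*a*log(a) - 5*a + 3*a*log(3)/2


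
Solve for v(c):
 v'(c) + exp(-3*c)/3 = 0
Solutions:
 v(c) = C1 + exp(-3*c)/9


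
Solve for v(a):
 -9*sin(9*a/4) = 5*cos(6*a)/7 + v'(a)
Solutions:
 v(a) = C1 - 5*sin(6*a)/42 + 4*cos(9*a/4)


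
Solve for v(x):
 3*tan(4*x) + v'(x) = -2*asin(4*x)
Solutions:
 v(x) = C1 - 2*x*asin(4*x) - sqrt(1 - 16*x^2)/2 + 3*log(cos(4*x))/4


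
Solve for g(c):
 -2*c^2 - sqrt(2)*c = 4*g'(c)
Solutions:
 g(c) = C1 - c^3/6 - sqrt(2)*c^2/8


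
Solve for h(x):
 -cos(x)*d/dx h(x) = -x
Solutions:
 h(x) = C1 + Integral(x/cos(x), x)


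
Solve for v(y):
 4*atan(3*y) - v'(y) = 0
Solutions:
 v(y) = C1 + 4*y*atan(3*y) - 2*log(9*y^2 + 1)/3


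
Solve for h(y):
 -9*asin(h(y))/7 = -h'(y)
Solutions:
 Integral(1/asin(_y), (_y, h(y))) = C1 + 9*y/7


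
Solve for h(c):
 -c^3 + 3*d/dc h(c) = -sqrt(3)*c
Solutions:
 h(c) = C1 + c^4/12 - sqrt(3)*c^2/6


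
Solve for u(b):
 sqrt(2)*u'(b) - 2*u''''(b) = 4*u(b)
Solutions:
 u(b) = (C1*sin(sqrt(6)*b*sqrt(Abs(16*6^(2/3)/(9 + sqrt(24495)*I)^(1/3) - 6*2^(5/6)*3^(1/3)/sqrt(16*6^(1/3)/(9 + sqrt(24495)*I)^(1/3) + (9 + sqrt(24495)*I)^(1/3)) + 6^(1/3)*(9 + sqrt(24495)*I)^(1/3)))/12) + C2*cos(sqrt(6)*b*sqrt(16*6^(2/3)/(9 + sqrt(24495)*I)^(1/3) - 6*2^(5/6)*3^(1/3)/sqrt(16*6^(1/3)/(9 + sqrt(24495)*I)^(1/3) + (9 + sqrt(24495)*I)^(1/3)) + 6^(1/3)*(9 + sqrt(24495)*I)^(1/3))/12))*exp(6^(2/3)*b*sqrt(16*6^(1/3)/(9 + sqrt(24495)*I)^(1/3) + (9 + sqrt(24495)*I)^(1/3))/12) + (C3*sin(sqrt(6)*b*sqrt(Abs(16*6^(2/3)/(9 + sqrt(24495)*I)^(1/3) + 6*2^(5/6)*3^(1/3)/sqrt(16*6^(1/3)/(9 + sqrt(24495)*I)^(1/3) + (9 + sqrt(24495)*I)^(1/3)) + 6^(1/3)*(9 + sqrt(24495)*I)^(1/3)))/12) + C4*cos(sqrt(6)*b*sqrt(16*6^(2/3)/(9 + sqrt(24495)*I)^(1/3) + 6*2^(5/6)*3^(1/3)/sqrt(16*6^(1/3)/(9 + sqrt(24495)*I)^(1/3) + (9 + sqrt(24495)*I)^(1/3)) + 6^(1/3)*(9 + sqrt(24495)*I)^(1/3))/12))*exp(-6^(2/3)*b*sqrt(16*6^(1/3)/(9 + sqrt(24495)*I)^(1/3) + (9 + sqrt(24495)*I)^(1/3))/12)


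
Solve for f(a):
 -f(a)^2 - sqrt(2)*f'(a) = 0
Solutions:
 f(a) = 2/(C1 + sqrt(2)*a)


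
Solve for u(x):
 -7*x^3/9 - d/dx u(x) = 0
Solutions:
 u(x) = C1 - 7*x^4/36


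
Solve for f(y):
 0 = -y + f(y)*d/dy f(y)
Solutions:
 f(y) = -sqrt(C1 + y^2)
 f(y) = sqrt(C1 + y^2)


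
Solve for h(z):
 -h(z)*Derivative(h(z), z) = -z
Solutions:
 h(z) = -sqrt(C1 + z^2)
 h(z) = sqrt(C1 + z^2)


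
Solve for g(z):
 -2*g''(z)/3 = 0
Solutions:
 g(z) = C1 + C2*z


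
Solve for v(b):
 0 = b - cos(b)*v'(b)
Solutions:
 v(b) = C1 + Integral(b/cos(b), b)


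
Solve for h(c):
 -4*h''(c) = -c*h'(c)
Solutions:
 h(c) = C1 + C2*erfi(sqrt(2)*c/4)


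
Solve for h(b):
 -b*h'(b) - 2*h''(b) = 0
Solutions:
 h(b) = C1 + C2*erf(b/2)


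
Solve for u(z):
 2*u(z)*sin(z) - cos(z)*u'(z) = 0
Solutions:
 u(z) = C1/cos(z)^2


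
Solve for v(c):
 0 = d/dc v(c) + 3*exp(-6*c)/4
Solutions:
 v(c) = C1 + exp(-6*c)/8


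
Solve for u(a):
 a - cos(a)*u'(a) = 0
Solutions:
 u(a) = C1 + Integral(a/cos(a), a)


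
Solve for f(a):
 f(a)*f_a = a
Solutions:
 f(a) = -sqrt(C1 + a^2)
 f(a) = sqrt(C1 + a^2)


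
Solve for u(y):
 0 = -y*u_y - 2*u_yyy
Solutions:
 u(y) = C1 + Integral(C2*airyai(-2^(2/3)*y/2) + C3*airybi(-2^(2/3)*y/2), y)


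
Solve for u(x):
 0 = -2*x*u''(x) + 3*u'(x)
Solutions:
 u(x) = C1 + C2*x^(5/2)


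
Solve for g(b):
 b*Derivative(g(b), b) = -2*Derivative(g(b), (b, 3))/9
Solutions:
 g(b) = C1 + Integral(C2*airyai(-6^(2/3)*b/2) + C3*airybi(-6^(2/3)*b/2), b)


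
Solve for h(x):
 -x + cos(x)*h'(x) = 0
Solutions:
 h(x) = C1 + Integral(x/cos(x), x)


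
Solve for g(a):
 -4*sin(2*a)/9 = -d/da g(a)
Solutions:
 g(a) = C1 - 2*cos(2*a)/9


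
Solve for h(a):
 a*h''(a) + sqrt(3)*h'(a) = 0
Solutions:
 h(a) = C1 + C2*a^(1 - sqrt(3))


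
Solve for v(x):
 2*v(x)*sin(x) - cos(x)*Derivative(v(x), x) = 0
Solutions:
 v(x) = C1/cos(x)^2


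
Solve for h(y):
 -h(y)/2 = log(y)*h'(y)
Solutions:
 h(y) = C1*exp(-li(y)/2)


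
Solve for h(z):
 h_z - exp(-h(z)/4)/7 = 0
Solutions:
 h(z) = 4*log(C1 + z/28)


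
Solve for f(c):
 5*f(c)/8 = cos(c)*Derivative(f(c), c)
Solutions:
 f(c) = C1*(sin(c) + 1)^(5/16)/(sin(c) - 1)^(5/16)


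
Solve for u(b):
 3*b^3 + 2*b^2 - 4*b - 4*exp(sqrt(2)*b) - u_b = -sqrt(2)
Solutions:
 u(b) = C1 + 3*b^4/4 + 2*b^3/3 - 2*b^2 + sqrt(2)*b - 2*sqrt(2)*exp(sqrt(2)*b)


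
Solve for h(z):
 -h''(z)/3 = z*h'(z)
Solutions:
 h(z) = C1 + C2*erf(sqrt(6)*z/2)


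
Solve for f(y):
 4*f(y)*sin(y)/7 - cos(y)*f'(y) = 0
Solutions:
 f(y) = C1/cos(y)^(4/7)


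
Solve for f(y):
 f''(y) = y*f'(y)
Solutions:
 f(y) = C1 + C2*erfi(sqrt(2)*y/2)


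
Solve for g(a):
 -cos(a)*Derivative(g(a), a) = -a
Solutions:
 g(a) = C1 + Integral(a/cos(a), a)


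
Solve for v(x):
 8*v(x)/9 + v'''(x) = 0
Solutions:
 v(x) = C3*exp(-2*3^(1/3)*x/3) + (C1*sin(3^(5/6)*x/3) + C2*cos(3^(5/6)*x/3))*exp(3^(1/3)*x/3)


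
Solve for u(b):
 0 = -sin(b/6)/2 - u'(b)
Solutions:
 u(b) = C1 + 3*cos(b/6)


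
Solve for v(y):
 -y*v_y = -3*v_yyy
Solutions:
 v(y) = C1 + Integral(C2*airyai(3^(2/3)*y/3) + C3*airybi(3^(2/3)*y/3), y)


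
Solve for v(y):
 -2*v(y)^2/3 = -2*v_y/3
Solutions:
 v(y) = -1/(C1 + y)


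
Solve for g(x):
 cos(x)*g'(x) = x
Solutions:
 g(x) = C1 + Integral(x/cos(x), x)


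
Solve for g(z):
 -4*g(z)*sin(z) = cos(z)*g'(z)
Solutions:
 g(z) = C1*cos(z)^4


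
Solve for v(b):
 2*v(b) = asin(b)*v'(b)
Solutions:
 v(b) = C1*exp(2*Integral(1/asin(b), b))


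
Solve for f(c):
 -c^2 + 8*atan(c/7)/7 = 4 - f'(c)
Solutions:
 f(c) = C1 + c^3/3 - 8*c*atan(c/7)/7 + 4*c + 4*log(c^2 + 49)


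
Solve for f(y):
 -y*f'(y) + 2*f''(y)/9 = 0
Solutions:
 f(y) = C1 + C2*erfi(3*y/2)


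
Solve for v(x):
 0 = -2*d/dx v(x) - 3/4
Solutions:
 v(x) = C1 - 3*x/8


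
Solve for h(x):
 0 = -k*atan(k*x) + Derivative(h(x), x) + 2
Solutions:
 h(x) = C1 + k*Piecewise((x*atan(k*x) - log(k^2*x^2 + 1)/(2*k), Ne(k, 0)), (0, True)) - 2*x


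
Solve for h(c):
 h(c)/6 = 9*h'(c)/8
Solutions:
 h(c) = C1*exp(4*c/27)


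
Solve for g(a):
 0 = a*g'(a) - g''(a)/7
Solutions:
 g(a) = C1 + C2*erfi(sqrt(14)*a/2)


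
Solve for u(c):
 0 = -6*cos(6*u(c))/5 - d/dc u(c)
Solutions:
 6*c/5 - log(sin(6*u(c)) - 1)/12 + log(sin(6*u(c)) + 1)/12 = C1


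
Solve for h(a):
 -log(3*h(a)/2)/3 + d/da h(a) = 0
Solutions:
 3*Integral(1/(-log(_y) - log(3) + log(2)), (_y, h(a))) = C1 - a


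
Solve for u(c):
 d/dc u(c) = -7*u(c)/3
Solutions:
 u(c) = C1*exp(-7*c/3)


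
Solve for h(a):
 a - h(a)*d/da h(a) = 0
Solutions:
 h(a) = -sqrt(C1 + a^2)
 h(a) = sqrt(C1 + a^2)


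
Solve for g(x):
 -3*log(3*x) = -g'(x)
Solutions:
 g(x) = C1 + 3*x*log(x) - 3*x + x*log(27)


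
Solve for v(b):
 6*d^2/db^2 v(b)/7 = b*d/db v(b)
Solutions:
 v(b) = C1 + C2*erfi(sqrt(21)*b/6)


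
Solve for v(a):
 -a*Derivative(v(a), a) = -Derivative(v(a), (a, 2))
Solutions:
 v(a) = C1 + C2*erfi(sqrt(2)*a/2)


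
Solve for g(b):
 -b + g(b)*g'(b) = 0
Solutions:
 g(b) = -sqrt(C1 + b^2)
 g(b) = sqrt(C1 + b^2)


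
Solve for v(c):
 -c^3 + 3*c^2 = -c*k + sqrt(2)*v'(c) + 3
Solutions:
 v(c) = C1 - sqrt(2)*c^4/8 + sqrt(2)*c^3/2 + sqrt(2)*c^2*k/4 - 3*sqrt(2)*c/2


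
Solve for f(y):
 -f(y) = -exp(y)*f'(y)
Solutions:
 f(y) = C1*exp(-exp(-y))


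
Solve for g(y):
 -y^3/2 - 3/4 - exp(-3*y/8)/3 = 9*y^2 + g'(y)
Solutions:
 g(y) = C1 - y^4/8 - 3*y^3 - 3*y/4 + 8*exp(-3*y/8)/9


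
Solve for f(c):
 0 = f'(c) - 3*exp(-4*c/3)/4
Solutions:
 f(c) = C1 - 9*exp(-4*c/3)/16


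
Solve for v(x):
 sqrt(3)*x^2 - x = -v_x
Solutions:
 v(x) = C1 - sqrt(3)*x^3/3 + x^2/2


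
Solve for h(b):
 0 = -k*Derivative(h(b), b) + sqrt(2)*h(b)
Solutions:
 h(b) = C1*exp(sqrt(2)*b/k)


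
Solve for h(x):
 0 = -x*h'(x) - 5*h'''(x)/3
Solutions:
 h(x) = C1 + Integral(C2*airyai(-3^(1/3)*5^(2/3)*x/5) + C3*airybi(-3^(1/3)*5^(2/3)*x/5), x)


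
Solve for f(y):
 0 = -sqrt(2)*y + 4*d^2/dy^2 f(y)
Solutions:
 f(y) = C1 + C2*y + sqrt(2)*y^3/24


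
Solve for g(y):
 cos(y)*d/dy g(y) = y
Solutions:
 g(y) = C1 + Integral(y/cos(y), y)


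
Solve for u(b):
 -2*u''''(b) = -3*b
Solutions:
 u(b) = C1 + C2*b + C3*b^2 + C4*b^3 + b^5/80


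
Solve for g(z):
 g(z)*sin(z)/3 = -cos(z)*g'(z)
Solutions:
 g(z) = C1*cos(z)^(1/3)


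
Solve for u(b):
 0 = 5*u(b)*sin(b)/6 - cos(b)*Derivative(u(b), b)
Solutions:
 u(b) = C1/cos(b)^(5/6)


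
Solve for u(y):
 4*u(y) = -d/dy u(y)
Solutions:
 u(y) = C1*exp(-4*y)


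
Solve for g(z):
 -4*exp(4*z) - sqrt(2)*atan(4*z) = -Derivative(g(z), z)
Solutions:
 g(z) = C1 + sqrt(2)*(z*atan(4*z) - log(16*z^2 + 1)/8) + exp(4*z)


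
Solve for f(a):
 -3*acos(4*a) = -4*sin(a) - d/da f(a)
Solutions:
 f(a) = C1 + 3*a*acos(4*a) - 3*sqrt(1 - 16*a^2)/4 + 4*cos(a)


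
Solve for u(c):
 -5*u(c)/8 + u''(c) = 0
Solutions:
 u(c) = C1*exp(-sqrt(10)*c/4) + C2*exp(sqrt(10)*c/4)


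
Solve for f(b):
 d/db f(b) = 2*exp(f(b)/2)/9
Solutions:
 f(b) = 2*log(-1/(C1 + 2*b)) + 2*log(18)


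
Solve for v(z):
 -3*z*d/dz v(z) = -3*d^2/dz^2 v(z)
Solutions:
 v(z) = C1 + C2*erfi(sqrt(2)*z/2)


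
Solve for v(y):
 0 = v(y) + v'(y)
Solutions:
 v(y) = C1*exp(-y)


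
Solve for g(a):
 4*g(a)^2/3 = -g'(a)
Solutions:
 g(a) = 3/(C1 + 4*a)


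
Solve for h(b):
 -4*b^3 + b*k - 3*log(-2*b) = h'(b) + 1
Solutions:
 h(b) = C1 - b^4 + b^2*k/2 - 3*b*log(-b) + b*(2 - 3*log(2))


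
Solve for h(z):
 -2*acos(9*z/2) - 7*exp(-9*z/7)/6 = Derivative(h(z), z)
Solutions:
 h(z) = C1 - 2*z*acos(9*z/2) + 2*sqrt(4 - 81*z^2)/9 + 49*exp(-9*z/7)/54


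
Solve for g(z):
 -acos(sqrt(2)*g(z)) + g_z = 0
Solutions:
 Integral(1/acos(sqrt(2)*_y), (_y, g(z))) = C1 + z


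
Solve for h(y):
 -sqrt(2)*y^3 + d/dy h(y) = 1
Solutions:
 h(y) = C1 + sqrt(2)*y^4/4 + y


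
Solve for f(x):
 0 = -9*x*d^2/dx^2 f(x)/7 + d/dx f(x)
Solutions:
 f(x) = C1 + C2*x^(16/9)


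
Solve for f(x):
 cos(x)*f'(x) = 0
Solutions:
 f(x) = C1


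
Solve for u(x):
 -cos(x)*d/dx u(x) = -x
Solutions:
 u(x) = C1 + Integral(x/cos(x), x)


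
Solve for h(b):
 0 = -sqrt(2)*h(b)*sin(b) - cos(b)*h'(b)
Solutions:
 h(b) = C1*cos(b)^(sqrt(2))


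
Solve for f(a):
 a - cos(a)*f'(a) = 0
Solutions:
 f(a) = C1 + Integral(a/cos(a), a)


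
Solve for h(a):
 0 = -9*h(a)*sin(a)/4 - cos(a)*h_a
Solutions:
 h(a) = C1*cos(a)^(9/4)


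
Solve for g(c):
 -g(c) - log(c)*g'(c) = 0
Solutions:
 g(c) = C1*exp(-li(c))


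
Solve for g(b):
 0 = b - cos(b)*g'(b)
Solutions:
 g(b) = C1 + Integral(b/cos(b), b)


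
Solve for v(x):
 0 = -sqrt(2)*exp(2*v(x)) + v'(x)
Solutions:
 v(x) = log(-sqrt(-1/(C1 + sqrt(2)*x))) - log(2)/2
 v(x) = log(-1/(C1 + sqrt(2)*x))/2 - log(2)/2


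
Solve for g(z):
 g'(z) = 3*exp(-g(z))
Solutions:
 g(z) = log(C1 + 3*z)


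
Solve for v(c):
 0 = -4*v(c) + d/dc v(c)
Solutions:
 v(c) = C1*exp(4*c)


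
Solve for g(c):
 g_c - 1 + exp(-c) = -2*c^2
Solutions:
 g(c) = C1 - 2*c^3/3 + c + exp(-c)


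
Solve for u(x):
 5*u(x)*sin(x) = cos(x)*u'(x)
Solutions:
 u(x) = C1/cos(x)^5


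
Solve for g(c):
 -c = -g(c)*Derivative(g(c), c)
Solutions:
 g(c) = -sqrt(C1 + c^2)
 g(c) = sqrt(C1 + c^2)


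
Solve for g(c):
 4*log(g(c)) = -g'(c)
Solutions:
 li(g(c)) = C1 - 4*c


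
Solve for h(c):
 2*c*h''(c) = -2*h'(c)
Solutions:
 h(c) = C1 + C2*log(c)


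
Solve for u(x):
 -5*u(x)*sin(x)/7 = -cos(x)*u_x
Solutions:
 u(x) = C1/cos(x)^(5/7)


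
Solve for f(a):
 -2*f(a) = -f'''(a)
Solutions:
 f(a) = C3*exp(2^(1/3)*a) + (C1*sin(2^(1/3)*sqrt(3)*a/2) + C2*cos(2^(1/3)*sqrt(3)*a/2))*exp(-2^(1/3)*a/2)


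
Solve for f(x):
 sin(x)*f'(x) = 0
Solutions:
 f(x) = C1


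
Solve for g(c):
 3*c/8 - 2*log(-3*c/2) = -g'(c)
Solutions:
 g(c) = C1 - 3*c^2/16 + 2*c*log(-c) + 2*c*(-1 - log(2) + log(3))


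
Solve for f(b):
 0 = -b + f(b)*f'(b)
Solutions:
 f(b) = -sqrt(C1 + b^2)
 f(b) = sqrt(C1 + b^2)


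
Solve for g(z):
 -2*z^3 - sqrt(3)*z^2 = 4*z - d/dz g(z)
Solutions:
 g(z) = C1 + z^4/2 + sqrt(3)*z^3/3 + 2*z^2


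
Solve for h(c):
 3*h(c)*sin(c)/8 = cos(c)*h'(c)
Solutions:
 h(c) = C1/cos(c)^(3/8)


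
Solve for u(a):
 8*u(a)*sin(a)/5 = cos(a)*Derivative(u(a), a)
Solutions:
 u(a) = C1/cos(a)^(8/5)


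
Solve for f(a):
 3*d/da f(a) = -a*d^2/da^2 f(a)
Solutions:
 f(a) = C1 + C2/a^2


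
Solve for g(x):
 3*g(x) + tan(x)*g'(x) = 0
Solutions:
 g(x) = C1/sin(x)^3


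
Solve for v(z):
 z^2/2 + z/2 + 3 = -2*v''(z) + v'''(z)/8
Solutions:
 v(z) = C1 + C2*z + C3*exp(16*z) - z^4/48 - 3*z^3/64 - 777*z^2/1024


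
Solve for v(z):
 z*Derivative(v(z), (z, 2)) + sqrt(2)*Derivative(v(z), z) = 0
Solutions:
 v(z) = C1 + C2*z^(1 - sqrt(2))


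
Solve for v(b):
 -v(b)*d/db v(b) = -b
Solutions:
 v(b) = -sqrt(C1 + b^2)
 v(b) = sqrt(C1 + b^2)


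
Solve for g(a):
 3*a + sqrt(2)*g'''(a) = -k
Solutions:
 g(a) = C1 + C2*a + C3*a^2 - sqrt(2)*a^4/16 - sqrt(2)*a^3*k/12


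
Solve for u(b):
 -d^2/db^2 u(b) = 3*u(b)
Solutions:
 u(b) = C1*sin(sqrt(3)*b) + C2*cos(sqrt(3)*b)


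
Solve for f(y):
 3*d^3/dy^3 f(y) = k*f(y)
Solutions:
 f(y) = C1*exp(3^(2/3)*k^(1/3)*y/3) + C2*exp(k^(1/3)*y*(-3^(2/3) + 3*3^(1/6)*I)/6) + C3*exp(-k^(1/3)*y*(3^(2/3) + 3*3^(1/6)*I)/6)


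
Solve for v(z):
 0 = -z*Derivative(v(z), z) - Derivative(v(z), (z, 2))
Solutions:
 v(z) = C1 + C2*erf(sqrt(2)*z/2)


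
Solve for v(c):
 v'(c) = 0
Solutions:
 v(c) = C1


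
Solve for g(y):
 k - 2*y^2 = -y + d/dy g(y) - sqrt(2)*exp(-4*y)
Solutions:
 g(y) = C1 + k*y - 2*y^3/3 + y^2/2 - sqrt(2)*exp(-4*y)/4


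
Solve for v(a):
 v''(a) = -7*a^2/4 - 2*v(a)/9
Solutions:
 v(a) = C1*sin(sqrt(2)*a/3) + C2*cos(sqrt(2)*a/3) - 63*a^2/8 + 567/8


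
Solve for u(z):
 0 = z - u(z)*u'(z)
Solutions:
 u(z) = -sqrt(C1 + z^2)
 u(z) = sqrt(C1 + z^2)


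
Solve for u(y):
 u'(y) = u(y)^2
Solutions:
 u(y) = -1/(C1 + y)


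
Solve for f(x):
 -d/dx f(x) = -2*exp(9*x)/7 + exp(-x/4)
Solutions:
 f(x) = C1 + 2*exp(9*x)/63 + 4*exp(-x/4)


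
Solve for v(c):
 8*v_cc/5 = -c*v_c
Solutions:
 v(c) = C1 + C2*erf(sqrt(5)*c/4)


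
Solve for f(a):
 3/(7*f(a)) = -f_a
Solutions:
 f(a) = -sqrt(C1 - 42*a)/7
 f(a) = sqrt(C1 - 42*a)/7


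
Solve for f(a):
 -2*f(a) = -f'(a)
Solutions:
 f(a) = C1*exp(2*a)


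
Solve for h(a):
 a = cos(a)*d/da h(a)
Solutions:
 h(a) = C1 + Integral(a/cos(a), a)


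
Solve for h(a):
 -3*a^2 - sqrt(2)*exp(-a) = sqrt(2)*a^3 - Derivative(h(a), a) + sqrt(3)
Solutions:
 h(a) = C1 + sqrt(2)*a^4/4 + a^3 + sqrt(3)*a - sqrt(2)*exp(-a)


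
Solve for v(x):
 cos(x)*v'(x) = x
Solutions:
 v(x) = C1 + Integral(x/cos(x), x)


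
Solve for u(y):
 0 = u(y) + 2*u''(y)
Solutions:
 u(y) = C1*sin(sqrt(2)*y/2) + C2*cos(sqrt(2)*y/2)


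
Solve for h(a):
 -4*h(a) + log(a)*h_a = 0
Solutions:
 h(a) = C1*exp(4*li(a))


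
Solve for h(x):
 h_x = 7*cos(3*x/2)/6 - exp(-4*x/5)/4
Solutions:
 h(x) = C1 + 7*sin(3*x/2)/9 + 5*exp(-4*x/5)/16


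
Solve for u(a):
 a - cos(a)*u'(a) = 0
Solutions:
 u(a) = C1 + Integral(a/cos(a), a)


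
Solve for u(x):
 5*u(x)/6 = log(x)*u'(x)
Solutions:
 u(x) = C1*exp(5*li(x)/6)


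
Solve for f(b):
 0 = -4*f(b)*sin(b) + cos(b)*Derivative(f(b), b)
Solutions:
 f(b) = C1/cos(b)^4


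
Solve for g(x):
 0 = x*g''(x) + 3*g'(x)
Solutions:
 g(x) = C1 + C2/x^2


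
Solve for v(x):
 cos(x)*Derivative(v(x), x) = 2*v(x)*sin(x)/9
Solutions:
 v(x) = C1/cos(x)^(2/9)


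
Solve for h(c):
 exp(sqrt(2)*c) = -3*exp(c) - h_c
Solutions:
 h(c) = C1 - 3*exp(c) - sqrt(2)*exp(sqrt(2)*c)/2


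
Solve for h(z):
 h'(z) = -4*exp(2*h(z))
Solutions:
 h(z) = log(-sqrt(-1/(C1 - 4*z))) - log(2)/2
 h(z) = log(-1/(C1 - 4*z))/2 - log(2)/2


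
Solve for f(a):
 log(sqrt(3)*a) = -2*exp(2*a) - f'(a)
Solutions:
 f(a) = C1 - a*log(a) + a*(1 - log(3)/2) - exp(2*a)


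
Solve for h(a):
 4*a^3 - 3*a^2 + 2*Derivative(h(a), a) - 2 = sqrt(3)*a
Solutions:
 h(a) = C1 - a^4/2 + a^3/2 + sqrt(3)*a^2/4 + a


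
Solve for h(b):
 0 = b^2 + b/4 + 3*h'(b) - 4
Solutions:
 h(b) = C1 - b^3/9 - b^2/24 + 4*b/3


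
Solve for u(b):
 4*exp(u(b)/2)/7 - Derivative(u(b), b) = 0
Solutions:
 u(b) = 2*log(-1/(C1 + 4*b)) + 2*log(14)


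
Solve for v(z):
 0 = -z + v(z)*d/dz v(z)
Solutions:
 v(z) = -sqrt(C1 + z^2)
 v(z) = sqrt(C1 + z^2)


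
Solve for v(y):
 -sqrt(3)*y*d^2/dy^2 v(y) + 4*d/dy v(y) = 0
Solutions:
 v(y) = C1 + C2*y^(1 + 4*sqrt(3)/3)


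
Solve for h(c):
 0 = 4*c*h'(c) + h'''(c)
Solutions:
 h(c) = C1 + Integral(C2*airyai(-2^(2/3)*c) + C3*airybi(-2^(2/3)*c), c)


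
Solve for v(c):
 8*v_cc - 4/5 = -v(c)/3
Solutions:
 v(c) = C1*sin(sqrt(6)*c/12) + C2*cos(sqrt(6)*c/12) + 12/5


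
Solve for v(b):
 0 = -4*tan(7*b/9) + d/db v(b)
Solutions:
 v(b) = C1 - 36*log(cos(7*b/9))/7


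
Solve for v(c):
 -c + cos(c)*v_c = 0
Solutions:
 v(c) = C1 + Integral(c/cos(c), c)


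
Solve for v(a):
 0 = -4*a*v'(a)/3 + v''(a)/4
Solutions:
 v(a) = C1 + C2*erfi(2*sqrt(6)*a/3)


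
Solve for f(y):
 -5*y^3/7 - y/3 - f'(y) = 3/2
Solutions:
 f(y) = C1 - 5*y^4/28 - y^2/6 - 3*y/2


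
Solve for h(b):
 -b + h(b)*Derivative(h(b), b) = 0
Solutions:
 h(b) = -sqrt(C1 + b^2)
 h(b) = sqrt(C1 + b^2)


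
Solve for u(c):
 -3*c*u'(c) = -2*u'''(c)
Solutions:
 u(c) = C1 + Integral(C2*airyai(2^(2/3)*3^(1/3)*c/2) + C3*airybi(2^(2/3)*3^(1/3)*c/2), c)


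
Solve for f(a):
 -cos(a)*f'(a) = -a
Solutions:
 f(a) = C1 + Integral(a/cos(a), a)


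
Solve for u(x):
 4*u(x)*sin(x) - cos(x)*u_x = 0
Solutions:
 u(x) = C1/cos(x)^4


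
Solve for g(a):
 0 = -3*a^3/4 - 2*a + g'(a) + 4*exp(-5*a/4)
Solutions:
 g(a) = C1 + 3*a^4/16 + a^2 + 16*exp(-5*a/4)/5


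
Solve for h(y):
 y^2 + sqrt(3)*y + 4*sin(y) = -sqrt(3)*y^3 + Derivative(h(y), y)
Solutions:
 h(y) = C1 + sqrt(3)*y^4/4 + y^3/3 + sqrt(3)*y^2/2 - 4*cos(y)


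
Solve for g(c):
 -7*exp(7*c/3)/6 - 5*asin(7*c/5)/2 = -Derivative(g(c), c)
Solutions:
 g(c) = C1 + 5*c*asin(7*c/5)/2 + 5*sqrt(25 - 49*c^2)/14 + exp(7*c/3)/2


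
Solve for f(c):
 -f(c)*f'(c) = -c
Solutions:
 f(c) = -sqrt(C1 + c^2)
 f(c) = sqrt(C1 + c^2)


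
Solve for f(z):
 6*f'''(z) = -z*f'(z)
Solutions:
 f(z) = C1 + Integral(C2*airyai(-6^(2/3)*z/6) + C3*airybi(-6^(2/3)*z/6), z)


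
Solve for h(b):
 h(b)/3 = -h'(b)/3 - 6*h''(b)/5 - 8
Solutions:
 h(b) = (C1*sin(sqrt(335)*b/36) + C2*cos(sqrt(335)*b/36))*exp(-5*b/36) - 24


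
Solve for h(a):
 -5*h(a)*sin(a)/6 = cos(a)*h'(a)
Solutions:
 h(a) = C1*cos(a)^(5/6)


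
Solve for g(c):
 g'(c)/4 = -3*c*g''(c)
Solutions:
 g(c) = C1 + C2*c^(11/12)


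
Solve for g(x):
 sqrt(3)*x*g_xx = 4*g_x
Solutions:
 g(x) = C1 + C2*x^(1 + 4*sqrt(3)/3)


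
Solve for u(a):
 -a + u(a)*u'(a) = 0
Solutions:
 u(a) = -sqrt(C1 + a^2)
 u(a) = sqrt(C1 + a^2)


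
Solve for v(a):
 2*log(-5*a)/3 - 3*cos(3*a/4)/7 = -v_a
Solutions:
 v(a) = C1 - 2*a*log(-a)/3 - 2*a*log(5)/3 + 2*a/3 + 4*sin(3*a/4)/7


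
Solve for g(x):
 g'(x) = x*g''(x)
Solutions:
 g(x) = C1 + C2*x^2


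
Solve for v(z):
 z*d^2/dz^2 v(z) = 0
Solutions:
 v(z) = C1 + C2*z


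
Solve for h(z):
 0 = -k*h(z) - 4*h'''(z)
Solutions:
 h(z) = C1*exp(2^(1/3)*z*(-k)^(1/3)/2) + C2*exp(2^(1/3)*z*(-k)^(1/3)*(-1 + sqrt(3)*I)/4) + C3*exp(-2^(1/3)*z*(-k)^(1/3)*(1 + sqrt(3)*I)/4)


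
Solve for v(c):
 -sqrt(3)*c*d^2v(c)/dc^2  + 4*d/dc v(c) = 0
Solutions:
 v(c) = C1 + C2*c^(1 + 4*sqrt(3)/3)


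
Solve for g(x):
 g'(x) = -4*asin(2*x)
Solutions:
 g(x) = C1 - 4*x*asin(2*x) - 2*sqrt(1 - 4*x^2)


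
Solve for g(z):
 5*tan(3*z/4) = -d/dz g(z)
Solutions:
 g(z) = C1 + 20*log(cos(3*z/4))/3


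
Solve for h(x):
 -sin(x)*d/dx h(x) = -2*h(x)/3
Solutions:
 h(x) = C1*(cos(x) - 1)^(1/3)/(cos(x) + 1)^(1/3)


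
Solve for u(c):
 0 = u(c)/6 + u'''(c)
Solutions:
 u(c) = C3*exp(-6^(2/3)*c/6) + (C1*sin(2^(2/3)*3^(1/6)*c/4) + C2*cos(2^(2/3)*3^(1/6)*c/4))*exp(6^(2/3)*c/12)


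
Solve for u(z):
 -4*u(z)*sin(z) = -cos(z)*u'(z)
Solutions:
 u(z) = C1/cos(z)^4


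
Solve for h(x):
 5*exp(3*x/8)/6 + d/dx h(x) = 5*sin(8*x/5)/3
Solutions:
 h(x) = C1 - 20*exp(3*x/8)/9 - 25*cos(8*x/5)/24


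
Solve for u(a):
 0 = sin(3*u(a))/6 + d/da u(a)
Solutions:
 u(a) = -acos((-C1 - exp(a))/(C1 - exp(a)))/3 + 2*pi/3
 u(a) = acos((-C1 - exp(a))/(C1 - exp(a)))/3


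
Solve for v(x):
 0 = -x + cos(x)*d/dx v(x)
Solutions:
 v(x) = C1 + Integral(x/cos(x), x)


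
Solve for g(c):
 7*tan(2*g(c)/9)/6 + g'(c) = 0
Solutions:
 g(c) = -9*asin(C1*exp(-7*c/27))/2 + 9*pi/2
 g(c) = 9*asin(C1*exp(-7*c/27))/2


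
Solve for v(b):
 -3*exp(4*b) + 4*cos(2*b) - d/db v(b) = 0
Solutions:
 v(b) = C1 - 3*exp(4*b)/4 + 2*sin(2*b)


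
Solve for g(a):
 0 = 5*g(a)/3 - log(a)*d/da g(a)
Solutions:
 g(a) = C1*exp(5*li(a)/3)


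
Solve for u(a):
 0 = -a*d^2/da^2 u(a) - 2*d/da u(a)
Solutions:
 u(a) = C1 + C2/a


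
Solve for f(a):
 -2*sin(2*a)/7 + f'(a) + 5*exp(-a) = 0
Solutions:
 f(a) = C1 - cos(2*a)/7 + 5*exp(-a)


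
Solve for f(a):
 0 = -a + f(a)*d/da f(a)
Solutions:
 f(a) = -sqrt(C1 + a^2)
 f(a) = sqrt(C1 + a^2)


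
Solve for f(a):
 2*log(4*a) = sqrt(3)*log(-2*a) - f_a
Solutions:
 f(a) = C1 - a*(2 - sqrt(3))*log(a) + a*(-4*log(2) - sqrt(3) + sqrt(3)*log(2) + 2 + sqrt(3)*I*pi)


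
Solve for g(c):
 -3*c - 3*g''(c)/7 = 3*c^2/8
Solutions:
 g(c) = C1 + C2*c - 7*c^4/96 - 7*c^3/6


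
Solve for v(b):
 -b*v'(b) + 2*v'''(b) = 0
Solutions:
 v(b) = C1 + Integral(C2*airyai(2^(2/3)*b/2) + C3*airybi(2^(2/3)*b/2), b)


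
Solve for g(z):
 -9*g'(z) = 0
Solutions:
 g(z) = C1


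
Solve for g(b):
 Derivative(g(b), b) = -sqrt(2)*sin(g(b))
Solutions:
 g(b) = -acos((-C1 - exp(2*sqrt(2)*b))/(C1 - exp(2*sqrt(2)*b))) + 2*pi
 g(b) = acos((-C1 - exp(2*sqrt(2)*b))/(C1 - exp(2*sqrt(2)*b)))


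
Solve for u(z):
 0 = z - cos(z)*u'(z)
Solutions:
 u(z) = C1 + Integral(z/cos(z), z)


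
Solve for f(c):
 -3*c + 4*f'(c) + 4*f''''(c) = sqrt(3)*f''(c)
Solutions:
 f(c) = C1 + C2*exp(c*(2^(1/3)*3^(5/6)/(sqrt(9 - sqrt(3)/16) + 3)^(1/3) + 2*6^(2/3)*(sqrt(9 - sqrt(3)/16) + 3)^(1/3))/24)*sin(2^(1/3)*c*(-2*2^(1/3)*sqrt(3)*(sqrt(729 - 81*sqrt(3)/16) + 27)^(1/3) + 9/(sqrt(729 - 81*sqrt(3)/16) + 27)^(1/3))/24) + C3*exp(c*(2^(1/3)*3^(5/6)/(sqrt(9 - sqrt(3)/16) + 3)^(1/3) + 2*6^(2/3)*(sqrt(9 - sqrt(3)/16) + 3)^(1/3))/24)*cos(2^(1/3)*c*(-2*2^(1/3)*sqrt(3)*(sqrt(729 - 81*sqrt(3)/16) + 27)^(1/3) + 9/(sqrt(729 - 81*sqrt(3)/16) + 27)^(1/3))/24) + C4*exp(-c*(2^(1/3)*3^(5/6)/(sqrt(9 - sqrt(3)/16) + 3)^(1/3) + 2*6^(2/3)*(sqrt(9 - sqrt(3)/16) + 3)^(1/3))/12) + 3*c^2/8 + 3*sqrt(3)*c/16


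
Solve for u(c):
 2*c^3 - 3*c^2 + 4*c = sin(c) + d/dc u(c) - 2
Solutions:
 u(c) = C1 + c^4/2 - c^3 + 2*c^2 + 2*c + cos(c)


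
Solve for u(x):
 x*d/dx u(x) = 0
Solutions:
 u(x) = C1


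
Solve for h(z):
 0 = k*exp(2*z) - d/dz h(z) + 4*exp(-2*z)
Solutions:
 h(z) = C1 + k*exp(2*z)/2 - 2*exp(-2*z)


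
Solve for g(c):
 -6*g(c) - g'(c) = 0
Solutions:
 g(c) = C1*exp(-6*c)


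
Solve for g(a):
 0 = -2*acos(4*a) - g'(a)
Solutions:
 g(a) = C1 - 2*a*acos(4*a) + sqrt(1 - 16*a^2)/2


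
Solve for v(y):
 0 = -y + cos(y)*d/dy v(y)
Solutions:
 v(y) = C1 + Integral(y/cos(y), y)


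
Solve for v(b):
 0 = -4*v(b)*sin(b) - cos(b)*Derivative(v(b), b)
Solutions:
 v(b) = C1*cos(b)^4


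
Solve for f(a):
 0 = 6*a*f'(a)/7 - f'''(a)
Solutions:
 f(a) = C1 + Integral(C2*airyai(6^(1/3)*7^(2/3)*a/7) + C3*airybi(6^(1/3)*7^(2/3)*a/7), a)


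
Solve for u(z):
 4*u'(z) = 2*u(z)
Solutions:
 u(z) = C1*exp(z/2)


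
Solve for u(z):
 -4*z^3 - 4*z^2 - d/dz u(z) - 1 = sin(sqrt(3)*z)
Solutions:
 u(z) = C1 - z^4 - 4*z^3/3 - z + sqrt(3)*cos(sqrt(3)*z)/3


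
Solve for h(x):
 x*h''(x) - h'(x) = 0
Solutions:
 h(x) = C1 + C2*x^2


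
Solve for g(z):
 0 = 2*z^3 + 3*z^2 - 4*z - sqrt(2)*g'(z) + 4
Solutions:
 g(z) = C1 + sqrt(2)*z^4/4 + sqrt(2)*z^3/2 - sqrt(2)*z^2 + 2*sqrt(2)*z


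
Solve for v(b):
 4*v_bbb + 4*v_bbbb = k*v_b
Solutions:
 v(b) = C1 + C2*exp(-b*((-27*k/8 + sqrt((8 - 27*k)^2/16 - 4)/2 + 1)^(1/3) + 1 + (-27*k/8 + sqrt((8 - 27*k)^2/16 - 4)/2 + 1)^(-1/3))/3) + C3*exp(b*((-27*k/8 + sqrt((8 - 27*k)^2/16 - 4)/2 + 1)^(1/3) - sqrt(3)*I*(-27*k/8 + sqrt((8 - 27*k)^2/16 - 4)/2 + 1)^(1/3) - 2 - 4/((-1 + sqrt(3)*I)*(-27*k/8 + sqrt((8 - 27*k)^2/16 - 4)/2 + 1)^(1/3)))/6) + C4*exp(b*((-27*k/8 + sqrt((8 - 27*k)^2/16 - 4)/2 + 1)^(1/3) + sqrt(3)*I*(-27*k/8 + sqrt((8 - 27*k)^2/16 - 4)/2 + 1)^(1/3) - 2 + 4/((1 + sqrt(3)*I)*(-27*k/8 + sqrt((8 - 27*k)^2/16 - 4)/2 + 1)^(1/3)))/6)


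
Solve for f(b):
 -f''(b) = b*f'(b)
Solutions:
 f(b) = C1 + C2*erf(sqrt(2)*b/2)


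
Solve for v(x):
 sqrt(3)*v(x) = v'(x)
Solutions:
 v(x) = C1*exp(sqrt(3)*x)


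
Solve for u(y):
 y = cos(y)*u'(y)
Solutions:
 u(y) = C1 + Integral(y/cos(y), y)


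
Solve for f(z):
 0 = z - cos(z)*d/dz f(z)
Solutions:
 f(z) = C1 + Integral(z/cos(z), z)


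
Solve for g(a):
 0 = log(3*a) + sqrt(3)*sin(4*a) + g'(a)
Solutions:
 g(a) = C1 - a*log(a) - a*log(3) + a + sqrt(3)*cos(4*a)/4


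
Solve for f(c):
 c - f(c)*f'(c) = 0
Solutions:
 f(c) = -sqrt(C1 + c^2)
 f(c) = sqrt(C1 + c^2)


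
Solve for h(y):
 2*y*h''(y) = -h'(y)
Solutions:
 h(y) = C1 + C2*sqrt(y)


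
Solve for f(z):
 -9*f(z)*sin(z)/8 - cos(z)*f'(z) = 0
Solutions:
 f(z) = C1*cos(z)^(9/8)


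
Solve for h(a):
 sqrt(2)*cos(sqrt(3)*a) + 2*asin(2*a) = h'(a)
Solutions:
 h(a) = C1 + 2*a*asin(2*a) + sqrt(1 - 4*a^2) + sqrt(6)*sin(sqrt(3)*a)/3


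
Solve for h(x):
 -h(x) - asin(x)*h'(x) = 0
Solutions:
 h(x) = C1*exp(-Integral(1/asin(x), x))


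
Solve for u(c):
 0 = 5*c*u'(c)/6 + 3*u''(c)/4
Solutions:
 u(c) = C1 + C2*erf(sqrt(5)*c/3)


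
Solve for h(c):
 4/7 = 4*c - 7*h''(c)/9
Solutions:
 h(c) = C1 + C2*c + 6*c^3/7 - 18*c^2/49


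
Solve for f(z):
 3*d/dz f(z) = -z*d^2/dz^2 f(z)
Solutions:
 f(z) = C1 + C2/z^2


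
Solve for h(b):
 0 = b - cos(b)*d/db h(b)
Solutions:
 h(b) = C1 + Integral(b/cos(b), b)


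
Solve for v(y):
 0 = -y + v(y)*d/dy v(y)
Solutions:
 v(y) = -sqrt(C1 + y^2)
 v(y) = sqrt(C1 + y^2)


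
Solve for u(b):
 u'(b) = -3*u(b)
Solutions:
 u(b) = C1*exp(-3*b)


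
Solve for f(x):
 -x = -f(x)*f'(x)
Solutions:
 f(x) = -sqrt(C1 + x^2)
 f(x) = sqrt(C1 + x^2)


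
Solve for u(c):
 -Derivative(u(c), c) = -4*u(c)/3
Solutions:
 u(c) = C1*exp(4*c/3)


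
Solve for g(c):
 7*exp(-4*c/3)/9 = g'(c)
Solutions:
 g(c) = C1 - 7*exp(-4*c/3)/12


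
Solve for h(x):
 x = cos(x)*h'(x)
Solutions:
 h(x) = C1 + Integral(x/cos(x), x)


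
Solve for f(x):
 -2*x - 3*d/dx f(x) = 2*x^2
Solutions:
 f(x) = C1 - 2*x^3/9 - x^2/3


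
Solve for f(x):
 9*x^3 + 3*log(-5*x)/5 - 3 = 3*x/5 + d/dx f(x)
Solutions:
 f(x) = C1 + 9*x^4/4 - 3*x^2/10 + 3*x*log(-x)/5 + 3*x*(-6 + log(5))/5


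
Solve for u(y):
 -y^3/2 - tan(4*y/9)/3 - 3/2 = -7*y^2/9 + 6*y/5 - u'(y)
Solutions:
 u(y) = C1 + y^4/8 - 7*y^3/27 + 3*y^2/5 + 3*y/2 - 3*log(cos(4*y/9))/4


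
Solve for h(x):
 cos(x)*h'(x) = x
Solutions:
 h(x) = C1 + Integral(x/cos(x), x)


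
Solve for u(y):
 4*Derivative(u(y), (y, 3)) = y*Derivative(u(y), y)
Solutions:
 u(y) = C1 + Integral(C2*airyai(2^(1/3)*y/2) + C3*airybi(2^(1/3)*y/2), y)


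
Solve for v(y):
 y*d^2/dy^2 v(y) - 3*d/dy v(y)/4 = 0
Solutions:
 v(y) = C1 + C2*y^(7/4)


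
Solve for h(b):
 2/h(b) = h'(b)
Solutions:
 h(b) = -sqrt(C1 + 4*b)
 h(b) = sqrt(C1 + 4*b)


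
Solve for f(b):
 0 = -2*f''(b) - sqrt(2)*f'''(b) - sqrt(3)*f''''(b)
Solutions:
 f(b) = C1 + C2*b + (C3*sin(sqrt(6)*b*sqrt(-1 + 4*sqrt(3))/6) + C4*cos(sqrt(6)*b*sqrt(-1 + 4*sqrt(3))/6))*exp(-sqrt(6)*b/6)


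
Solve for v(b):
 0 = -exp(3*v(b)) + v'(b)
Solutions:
 v(b) = log(-1/(C1 + 3*b))/3
 v(b) = log((-1/(C1 + b))^(1/3)*(-3^(2/3) - 3*3^(1/6)*I)/6)
 v(b) = log((-1/(C1 + b))^(1/3)*(-3^(2/3) + 3*3^(1/6)*I)/6)


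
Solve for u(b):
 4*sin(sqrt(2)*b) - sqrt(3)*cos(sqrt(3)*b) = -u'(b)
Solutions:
 u(b) = C1 + sin(sqrt(3)*b) + 2*sqrt(2)*cos(sqrt(2)*b)


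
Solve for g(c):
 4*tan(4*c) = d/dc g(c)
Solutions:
 g(c) = C1 - log(cos(4*c))


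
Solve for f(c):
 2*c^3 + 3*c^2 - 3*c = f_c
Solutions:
 f(c) = C1 + c^4/2 + c^3 - 3*c^2/2


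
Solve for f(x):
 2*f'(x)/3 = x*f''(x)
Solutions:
 f(x) = C1 + C2*x^(5/3)


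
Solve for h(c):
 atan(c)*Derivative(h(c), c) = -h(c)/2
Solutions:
 h(c) = C1*exp(-Integral(1/atan(c), c)/2)


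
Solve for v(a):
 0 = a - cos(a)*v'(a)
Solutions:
 v(a) = C1 + Integral(a/cos(a), a)


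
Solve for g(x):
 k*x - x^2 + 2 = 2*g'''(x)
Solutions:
 g(x) = C1 + C2*x + C3*x^2 + k*x^4/48 - x^5/120 + x^3/6


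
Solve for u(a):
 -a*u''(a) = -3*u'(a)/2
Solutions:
 u(a) = C1 + C2*a^(5/2)


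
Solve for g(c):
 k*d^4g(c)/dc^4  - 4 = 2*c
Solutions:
 g(c) = C1 + C2*c + C3*c^2 + C4*c^3 + c^5/(60*k) + c^4/(6*k)


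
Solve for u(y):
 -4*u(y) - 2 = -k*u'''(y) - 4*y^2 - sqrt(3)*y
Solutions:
 u(y) = C1*exp(2^(2/3)*y*(1/k)^(1/3)) + C2*exp(2^(2/3)*y*(-1 + sqrt(3)*I)*(1/k)^(1/3)/2) + C3*exp(-2^(2/3)*y*(1 + sqrt(3)*I)*(1/k)^(1/3)/2) + y^2 + sqrt(3)*y/4 - 1/2


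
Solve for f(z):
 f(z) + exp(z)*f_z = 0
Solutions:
 f(z) = C1*exp(exp(-z))


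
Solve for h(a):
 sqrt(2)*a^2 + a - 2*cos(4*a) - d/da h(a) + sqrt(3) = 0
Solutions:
 h(a) = C1 + sqrt(2)*a^3/3 + a^2/2 + sqrt(3)*a - sin(4*a)/2


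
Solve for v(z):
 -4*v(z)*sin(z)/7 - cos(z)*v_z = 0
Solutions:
 v(z) = C1*cos(z)^(4/7)


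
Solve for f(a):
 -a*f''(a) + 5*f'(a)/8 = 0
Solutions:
 f(a) = C1 + C2*a^(13/8)


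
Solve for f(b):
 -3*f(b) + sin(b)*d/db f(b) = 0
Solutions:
 f(b) = C1*(cos(b) - 1)^(3/2)/(cos(b) + 1)^(3/2)


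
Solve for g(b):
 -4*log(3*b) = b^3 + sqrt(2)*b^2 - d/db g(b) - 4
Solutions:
 g(b) = C1 + b^4/4 + sqrt(2)*b^3/3 + 4*b*log(b) - 8*b + b*log(81)


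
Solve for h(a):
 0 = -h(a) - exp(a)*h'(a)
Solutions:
 h(a) = C1*exp(exp(-a))


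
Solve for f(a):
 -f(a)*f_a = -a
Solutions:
 f(a) = -sqrt(C1 + a^2)
 f(a) = sqrt(C1 + a^2)


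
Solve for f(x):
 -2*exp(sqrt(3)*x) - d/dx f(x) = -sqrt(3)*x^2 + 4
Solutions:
 f(x) = C1 + sqrt(3)*x^3/3 - 4*x - 2*sqrt(3)*exp(sqrt(3)*x)/3


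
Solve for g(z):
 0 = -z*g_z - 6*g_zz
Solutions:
 g(z) = C1 + C2*erf(sqrt(3)*z/6)


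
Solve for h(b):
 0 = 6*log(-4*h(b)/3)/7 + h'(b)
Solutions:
 7*Integral(1/(log(-_y) - log(3) + 2*log(2)), (_y, h(b)))/6 = C1 - b


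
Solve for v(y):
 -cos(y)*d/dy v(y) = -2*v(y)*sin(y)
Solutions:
 v(y) = C1/cos(y)^2


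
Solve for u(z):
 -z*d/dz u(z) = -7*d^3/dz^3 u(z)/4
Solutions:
 u(z) = C1 + Integral(C2*airyai(14^(2/3)*z/7) + C3*airybi(14^(2/3)*z/7), z)


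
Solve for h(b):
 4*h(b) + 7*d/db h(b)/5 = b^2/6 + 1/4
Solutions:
 h(b) = C1*exp(-20*b/7) + b^2/24 - 7*b/240 + 349/4800


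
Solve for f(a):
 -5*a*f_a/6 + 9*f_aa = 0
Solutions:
 f(a) = C1 + C2*erfi(sqrt(15)*a/18)


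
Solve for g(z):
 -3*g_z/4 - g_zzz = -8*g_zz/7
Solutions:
 g(z) = C1 + (C2*sin(sqrt(83)*z/14) + C3*cos(sqrt(83)*z/14))*exp(4*z/7)


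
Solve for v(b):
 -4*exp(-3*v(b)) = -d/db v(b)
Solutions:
 v(b) = log(C1 + 12*b)/3
 v(b) = log((-3^(1/3) - 3^(5/6)*I)*(C1 + 4*b)^(1/3)/2)
 v(b) = log((-3^(1/3) + 3^(5/6)*I)*(C1 + 4*b)^(1/3)/2)


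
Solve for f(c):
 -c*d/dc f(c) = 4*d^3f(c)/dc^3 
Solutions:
 f(c) = C1 + Integral(C2*airyai(-2^(1/3)*c/2) + C3*airybi(-2^(1/3)*c/2), c)


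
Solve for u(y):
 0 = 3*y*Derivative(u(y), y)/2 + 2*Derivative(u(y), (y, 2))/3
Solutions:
 u(y) = C1 + C2*erf(3*sqrt(2)*y/4)


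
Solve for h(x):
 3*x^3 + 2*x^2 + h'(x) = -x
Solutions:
 h(x) = C1 - 3*x^4/4 - 2*x^3/3 - x^2/2


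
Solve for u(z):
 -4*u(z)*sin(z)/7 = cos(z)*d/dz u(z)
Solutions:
 u(z) = C1*cos(z)^(4/7)


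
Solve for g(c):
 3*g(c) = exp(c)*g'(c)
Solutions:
 g(c) = C1*exp(-3*exp(-c))


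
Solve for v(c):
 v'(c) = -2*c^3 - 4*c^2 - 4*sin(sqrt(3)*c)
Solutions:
 v(c) = C1 - c^4/2 - 4*c^3/3 + 4*sqrt(3)*cos(sqrt(3)*c)/3


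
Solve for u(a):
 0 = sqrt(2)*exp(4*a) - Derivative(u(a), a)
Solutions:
 u(a) = C1 + sqrt(2)*exp(4*a)/4


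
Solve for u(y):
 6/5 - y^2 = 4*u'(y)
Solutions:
 u(y) = C1 - y^3/12 + 3*y/10


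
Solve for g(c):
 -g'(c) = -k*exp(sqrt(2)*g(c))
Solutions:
 g(c) = sqrt(2)*(2*log(-1/(C1 + c*k)) - log(2))/4


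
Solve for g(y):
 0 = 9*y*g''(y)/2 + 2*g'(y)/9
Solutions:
 g(y) = C1 + C2*y^(77/81)


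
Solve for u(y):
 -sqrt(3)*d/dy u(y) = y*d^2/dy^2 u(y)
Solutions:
 u(y) = C1 + C2*y^(1 - sqrt(3))


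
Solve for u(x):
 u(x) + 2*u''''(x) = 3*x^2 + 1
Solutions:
 u(x) = 3*x^2 + (C1*sin(2^(1/4)*x/2) + C2*cos(2^(1/4)*x/2))*exp(-2^(1/4)*x/2) + (C3*sin(2^(1/4)*x/2) + C4*cos(2^(1/4)*x/2))*exp(2^(1/4)*x/2) + 1


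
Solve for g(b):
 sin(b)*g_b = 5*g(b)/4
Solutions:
 g(b) = C1*(cos(b) - 1)^(5/8)/(cos(b) + 1)^(5/8)


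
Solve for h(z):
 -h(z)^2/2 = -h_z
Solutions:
 h(z) = -2/(C1 + z)


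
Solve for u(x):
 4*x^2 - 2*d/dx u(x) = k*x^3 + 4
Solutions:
 u(x) = C1 - k*x^4/8 + 2*x^3/3 - 2*x


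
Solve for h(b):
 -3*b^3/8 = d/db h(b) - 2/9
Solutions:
 h(b) = C1 - 3*b^4/32 + 2*b/9


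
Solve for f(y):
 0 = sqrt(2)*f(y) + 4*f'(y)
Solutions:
 f(y) = C1*exp(-sqrt(2)*y/4)


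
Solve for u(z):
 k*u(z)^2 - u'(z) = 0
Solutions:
 u(z) = -1/(C1 + k*z)


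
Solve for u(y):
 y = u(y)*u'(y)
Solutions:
 u(y) = -sqrt(C1 + y^2)
 u(y) = sqrt(C1 + y^2)


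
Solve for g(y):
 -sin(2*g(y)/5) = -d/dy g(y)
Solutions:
 -y + 5*log(cos(2*g(y)/5) - 1)/4 - 5*log(cos(2*g(y)/5) + 1)/4 = C1


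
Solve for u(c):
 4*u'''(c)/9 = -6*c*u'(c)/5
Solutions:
 u(c) = C1 + Integral(C2*airyai(-3*10^(2/3)*c/10) + C3*airybi(-3*10^(2/3)*c/10), c)


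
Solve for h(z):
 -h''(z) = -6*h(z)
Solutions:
 h(z) = C1*exp(-sqrt(6)*z) + C2*exp(sqrt(6)*z)


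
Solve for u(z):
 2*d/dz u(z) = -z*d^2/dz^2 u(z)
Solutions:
 u(z) = C1 + C2/z


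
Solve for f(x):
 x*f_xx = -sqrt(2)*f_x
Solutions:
 f(x) = C1 + C2*x^(1 - sqrt(2))


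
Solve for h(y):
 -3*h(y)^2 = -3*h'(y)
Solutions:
 h(y) = -1/(C1 + y)


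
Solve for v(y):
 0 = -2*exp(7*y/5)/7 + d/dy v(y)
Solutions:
 v(y) = C1 + 10*exp(7*y/5)/49


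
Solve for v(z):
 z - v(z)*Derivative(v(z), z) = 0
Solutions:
 v(z) = -sqrt(C1 + z^2)
 v(z) = sqrt(C1 + z^2)


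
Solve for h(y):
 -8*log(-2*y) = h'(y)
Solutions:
 h(y) = C1 - 8*y*log(-y) + 8*y*(1 - log(2))


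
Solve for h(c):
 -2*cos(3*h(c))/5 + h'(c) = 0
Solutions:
 -2*c/5 - log(sin(3*h(c)) - 1)/6 + log(sin(3*h(c)) + 1)/6 = C1


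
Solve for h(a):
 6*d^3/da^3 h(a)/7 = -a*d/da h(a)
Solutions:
 h(a) = C1 + Integral(C2*airyai(-6^(2/3)*7^(1/3)*a/6) + C3*airybi(-6^(2/3)*7^(1/3)*a/6), a)


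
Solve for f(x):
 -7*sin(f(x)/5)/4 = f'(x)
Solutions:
 7*x/4 + 5*log(cos(f(x)/5) - 1)/2 - 5*log(cos(f(x)/5) + 1)/2 = C1


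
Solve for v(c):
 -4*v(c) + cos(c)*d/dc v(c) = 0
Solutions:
 v(c) = C1*(sin(c)^2 + 2*sin(c) + 1)/(sin(c)^2 - 2*sin(c) + 1)


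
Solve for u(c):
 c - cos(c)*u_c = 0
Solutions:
 u(c) = C1 + Integral(c/cos(c), c)


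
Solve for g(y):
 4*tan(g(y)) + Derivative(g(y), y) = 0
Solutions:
 g(y) = pi - asin(C1*exp(-4*y))
 g(y) = asin(C1*exp(-4*y))


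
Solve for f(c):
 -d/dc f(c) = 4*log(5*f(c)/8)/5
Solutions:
 -5*Integral(1/(-log(_y) - log(5) + 3*log(2)), (_y, f(c)))/4 = C1 - c


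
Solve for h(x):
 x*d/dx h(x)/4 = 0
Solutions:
 h(x) = C1


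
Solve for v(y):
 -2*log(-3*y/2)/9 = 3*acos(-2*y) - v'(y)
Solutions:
 v(y) = C1 + 2*y*log(-y)/9 + 3*y*acos(-2*y) - 2*y/9 - 2*y*log(2)/9 + 2*y*log(3)/9 + 3*sqrt(1 - 4*y^2)/2


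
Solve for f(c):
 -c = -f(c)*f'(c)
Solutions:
 f(c) = -sqrt(C1 + c^2)
 f(c) = sqrt(C1 + c^2)


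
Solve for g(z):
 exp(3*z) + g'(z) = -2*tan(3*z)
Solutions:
 g(z) = C1 - exp(3*z)/3 + 2*log(cos(3*z))/3


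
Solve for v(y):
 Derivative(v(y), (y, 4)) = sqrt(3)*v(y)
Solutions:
 v(y) = C1*exp(-3^(1/8)*y) + C2*exp(3^(1/8)*y) + C3*sin(3^(1/8)*y) + C4*cos(3^(1/8)*y)


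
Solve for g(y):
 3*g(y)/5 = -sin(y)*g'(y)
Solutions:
 g(y) = C1*(cos(y) + 1)^(3/10)/(cos(y) - 1)^(3/10)


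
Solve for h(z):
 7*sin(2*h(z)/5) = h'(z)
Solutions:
 -7*z + 5*log(cos(2*h(z)/5) - 1)/4 - 5*log(cos(2*h(z)/5) + 1)/4 = C1


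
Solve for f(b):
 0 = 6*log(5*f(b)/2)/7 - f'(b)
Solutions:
 7*Integral(1/(-log(_y) - log(5) + log(2)), (_y, f(b)))/6 = C1 - b


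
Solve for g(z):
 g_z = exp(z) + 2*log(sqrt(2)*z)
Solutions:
 g(z) = C1 + 2*z*log(z) + z*(-2 + log(2)) + exp(z)


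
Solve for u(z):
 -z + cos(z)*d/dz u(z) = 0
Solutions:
 u(z) = C1 + Integral(z/cos(z), z)


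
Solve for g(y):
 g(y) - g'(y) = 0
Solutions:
 g(y) = C1*exp(y)


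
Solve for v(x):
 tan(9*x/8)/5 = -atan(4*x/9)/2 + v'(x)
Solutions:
 v(x) = C1 + x*atan(4*x/9)/2 - 9*log(16*x^2 + 81)/16 - 8*log(cos(9*x/8))/45


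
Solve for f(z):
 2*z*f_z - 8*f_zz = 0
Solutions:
 f(z) = C1 + C2*erfi(sqrt(2)*z/4)


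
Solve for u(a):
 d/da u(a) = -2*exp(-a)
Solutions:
 u(a) = C1 + 2*exp(-a)


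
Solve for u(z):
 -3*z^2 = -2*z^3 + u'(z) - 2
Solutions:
 u(z) = C1 + z^4/2 - z^3 + 2*z


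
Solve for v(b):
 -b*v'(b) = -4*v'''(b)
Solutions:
 v(b) = C1 + Integral(C2*airyai(2^(1/3)*b/2) + C3*airybi(2^(1/3)*b/2), b)


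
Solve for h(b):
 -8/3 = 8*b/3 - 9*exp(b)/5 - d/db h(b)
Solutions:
 h(b) = C1 + 4*b^2/3 + 8*b/3 - 9*exp(b)/5


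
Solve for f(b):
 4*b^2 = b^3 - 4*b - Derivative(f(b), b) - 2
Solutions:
 f(b) = C1 + b^4/4 - 4*b^3/3 - 2*b^2 - 2*b


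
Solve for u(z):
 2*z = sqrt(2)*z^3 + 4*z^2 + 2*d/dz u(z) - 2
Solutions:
 u(z) = C1 - sqrt(2)*z^4/8 - 2*z^3/3 + z^2/2 + z


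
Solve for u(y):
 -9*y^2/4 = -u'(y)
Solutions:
 u(y) = C1 + 3*y^3/4


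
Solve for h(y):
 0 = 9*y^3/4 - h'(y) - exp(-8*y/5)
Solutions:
 h(y) = C1 + 9*y^4/16 + 5*exp(-8*y/5)/8
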